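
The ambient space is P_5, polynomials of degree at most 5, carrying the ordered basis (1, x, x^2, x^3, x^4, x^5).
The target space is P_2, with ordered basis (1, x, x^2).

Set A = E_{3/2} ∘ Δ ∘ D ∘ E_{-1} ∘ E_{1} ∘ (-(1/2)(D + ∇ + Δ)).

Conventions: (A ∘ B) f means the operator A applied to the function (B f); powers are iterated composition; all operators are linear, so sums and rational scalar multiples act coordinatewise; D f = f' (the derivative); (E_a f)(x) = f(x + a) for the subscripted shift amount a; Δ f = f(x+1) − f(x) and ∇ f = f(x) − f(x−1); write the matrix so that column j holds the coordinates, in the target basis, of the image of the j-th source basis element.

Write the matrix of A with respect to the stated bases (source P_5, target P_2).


the matrix is [[0, 0, 0, -9, -72, -775/2]; [0, 0, 0, 0, -36, -360]; [0, 0, 0, 0, 0, -90]] (rows listed top to bottom)

image of 1: 0
image of x: 0
image of x^2: 0
image of x^3: -9
image of x^4: -36x - 72
image of x^5: -90x^2 - 360x - 775/2
each image's coordinates form column j of the matrix


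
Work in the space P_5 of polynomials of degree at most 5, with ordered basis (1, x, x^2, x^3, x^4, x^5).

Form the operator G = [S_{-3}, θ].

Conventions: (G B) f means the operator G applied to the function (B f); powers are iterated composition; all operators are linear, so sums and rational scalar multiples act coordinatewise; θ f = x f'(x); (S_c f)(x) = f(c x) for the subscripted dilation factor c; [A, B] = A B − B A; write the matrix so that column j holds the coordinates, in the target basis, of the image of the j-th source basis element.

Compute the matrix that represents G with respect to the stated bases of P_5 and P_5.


image of 1: 0
image of x: 0
image of x^2: 0
image of x^3: 0
image of x^4: 0
image of x^5: 0
each image's coordinates form column j of the matrix

the matrix is [[0, 0, 0, 0, 0, 0]; [0, 0, 0, 0, 0, 0]; [0, 0, 0, 0, 0, 0]; [0, 0, 0, 0, 0, 0]; [0, 0, 0, 0, 0, 0]; [0, 0, 0, 0, 0, 0]] (rows listed top to bottom)


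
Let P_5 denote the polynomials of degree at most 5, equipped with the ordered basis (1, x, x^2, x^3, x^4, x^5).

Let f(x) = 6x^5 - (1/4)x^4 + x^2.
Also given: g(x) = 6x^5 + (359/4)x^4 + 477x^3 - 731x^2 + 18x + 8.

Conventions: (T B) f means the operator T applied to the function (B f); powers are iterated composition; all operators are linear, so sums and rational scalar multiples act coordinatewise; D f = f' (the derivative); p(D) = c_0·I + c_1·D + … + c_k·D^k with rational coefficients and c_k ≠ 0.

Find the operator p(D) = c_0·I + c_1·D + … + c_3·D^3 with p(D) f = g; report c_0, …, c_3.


c_0 = 1, c_1 = 3, c_2 = 4, c_3 = -2

D^0 f = 6x^5 - (1/4)x^4 + x^2
D^1 f = 30x^4 - x^3 + 2x
D^2 f = 120x^3 - 3x^2 + 2
D^3 f = 360x^2 - 6x
matching coefficients of g against c_0 f + c_1 Df + … from the top degree down determines the c_i
solution: c_0 = 1, c_1 = 3, c_2 = 4, c_3 = -2


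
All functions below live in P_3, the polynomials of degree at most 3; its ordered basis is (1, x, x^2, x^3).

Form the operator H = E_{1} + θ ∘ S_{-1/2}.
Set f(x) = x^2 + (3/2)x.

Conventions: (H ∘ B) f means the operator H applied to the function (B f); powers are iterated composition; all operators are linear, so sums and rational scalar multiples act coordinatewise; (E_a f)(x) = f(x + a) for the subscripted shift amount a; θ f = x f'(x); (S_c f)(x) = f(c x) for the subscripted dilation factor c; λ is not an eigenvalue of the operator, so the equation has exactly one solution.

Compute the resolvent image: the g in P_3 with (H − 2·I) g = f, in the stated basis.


write g with unknown coordinates in the stated basis and equate coefficients in (H − 2·I) g = f
solving from the highest basis element down gives g = -2x^2 - (11/3)x - 17/3
check: H g = -3x^2 - (35/6)x - 34/3
so H g − 2·g = x^2 + (3/2)x = f ✓

the result is g(x) = -2x^2 - (11/3)x - 17/3


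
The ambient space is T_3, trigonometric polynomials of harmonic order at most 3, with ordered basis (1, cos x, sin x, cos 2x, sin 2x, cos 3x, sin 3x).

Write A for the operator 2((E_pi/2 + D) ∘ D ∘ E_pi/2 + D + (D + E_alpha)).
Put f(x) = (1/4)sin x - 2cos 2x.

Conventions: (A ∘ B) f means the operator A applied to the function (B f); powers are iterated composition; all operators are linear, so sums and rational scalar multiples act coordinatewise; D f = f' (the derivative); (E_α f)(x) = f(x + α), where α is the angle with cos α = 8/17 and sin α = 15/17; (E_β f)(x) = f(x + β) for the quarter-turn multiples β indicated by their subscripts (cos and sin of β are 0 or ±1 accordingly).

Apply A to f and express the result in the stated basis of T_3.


g(x) = (15/34)cos x + (4/17)sin x - (3980/289)cos 2x + (7896/289)sin 2x

E_pi/2 f = (1/4)cos x + 2cos 2x
D E_pi/2 f = -(1/4)sin x - 4sin 2x
E_pi/2 (D ∘ E_pi/2) f = -(1/4)cos x + 4sin 2x
D (D ∘ E_pi/2) f = -(1/4)cos x - 8cos 2x
(E_pi/2 + D) (D ∘ E_pi/2) f = -(1/2)cos x - 8cos 2x + 4sin 2x
D f = (1/4)cos x + 4sin 2x
D f = (1/4)cos x + 4sin 2x
E_alpha f = (15/68)cos x + (2/17)sin x + (322/289)cos 2x + (480/289)sin 2x
(D + E_alpha) f = (8/17)cos x + (2/17)sin x + (322/289)cos 2x + (1636/289)sin 2x
((E_pi/2 + D) ∘ D ∘ E_pi/2 + D + (D + E_alpha)) f = (15/68)cos x + (2/17)sin x - (1990/289)cos 2x + (3948/289)sin 2x
(2((E_pi/2 + D) ∘ D ∘ E_pi/2 + D + (D + E_alpha))) f = (15/34)cos x + (4/17)sin x - (3980/289)cos 2x + (7896/289)sin 2x


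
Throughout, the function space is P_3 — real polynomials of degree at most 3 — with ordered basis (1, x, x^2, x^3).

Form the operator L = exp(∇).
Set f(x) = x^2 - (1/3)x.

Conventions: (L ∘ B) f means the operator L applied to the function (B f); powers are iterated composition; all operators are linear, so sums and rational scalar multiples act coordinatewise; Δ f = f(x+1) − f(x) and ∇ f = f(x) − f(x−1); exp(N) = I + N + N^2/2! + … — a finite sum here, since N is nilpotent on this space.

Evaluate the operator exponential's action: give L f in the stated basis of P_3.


the result is g(x) = x^2 + (5/3)x - 1/3

order-1 term: 2x - 4/3
order-2 term: 1
the series for exp(∇) f terminates at order 2
exp(∇) f = x^2 + (5/3)x - 1/3


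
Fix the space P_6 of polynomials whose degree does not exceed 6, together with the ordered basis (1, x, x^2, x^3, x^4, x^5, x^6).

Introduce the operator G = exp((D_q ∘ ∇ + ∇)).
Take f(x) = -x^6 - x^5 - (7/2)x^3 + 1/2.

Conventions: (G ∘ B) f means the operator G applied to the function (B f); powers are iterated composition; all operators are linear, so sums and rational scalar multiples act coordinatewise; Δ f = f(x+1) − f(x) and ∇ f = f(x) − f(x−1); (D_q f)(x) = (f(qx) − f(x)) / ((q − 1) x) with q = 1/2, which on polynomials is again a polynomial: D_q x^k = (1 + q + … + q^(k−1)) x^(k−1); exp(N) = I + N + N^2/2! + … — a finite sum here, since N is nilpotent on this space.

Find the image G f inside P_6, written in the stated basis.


order-1 term: -6x^5 - (13/8)x^4 + (35/4)x^3 - 23x^2 + (5/4)x + 6
order-2 term: -15x^4 - (11/8)x^3 + (557/16)x^2 - (339/8)x - 161/16
order-3 term: -20x^3 - (51/8)x^2 + (2281/48)x - 797/48
order-4 term: -15x^2 - (171/16)x + 3895/192
order-5 term: -6x - 411/80
order-6 term: -1
the series for exp((D_q ∘ ∇ + ∇)) f terminates at order 6
exp((D_q ∘ ∇ + ∇)) f = -x^6 - 7x^5 - (133/8)x^4 - (129/8)x^3 - (153/16)x^2 - (247/24)x - 5777/960

the result is g(x) = -x^6 - 7x^5 - (133/8)x^4 - (129/8)x^3 - (153/16)x^2 - (247/24)x - 5777/960


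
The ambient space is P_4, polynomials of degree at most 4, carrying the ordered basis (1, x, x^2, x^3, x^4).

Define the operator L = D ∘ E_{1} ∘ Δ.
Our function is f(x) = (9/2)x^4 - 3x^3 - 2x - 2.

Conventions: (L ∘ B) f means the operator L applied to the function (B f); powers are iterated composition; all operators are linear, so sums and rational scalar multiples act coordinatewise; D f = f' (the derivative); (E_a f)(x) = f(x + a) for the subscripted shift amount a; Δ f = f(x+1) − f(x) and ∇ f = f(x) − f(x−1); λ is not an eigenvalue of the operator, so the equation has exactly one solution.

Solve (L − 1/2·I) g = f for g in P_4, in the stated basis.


write g with unknown coordinates in the stated basis and equate coefficients in (L − 1/2·I) g = f
solving from the highest basis element down gives g = -9x^4 + 6x^3 - 216x^2 - 572x - 1256
check: L g = -108x^2 - 288x - 630
so L g − 1/2·g = (9/2)x^4 - 3x^3 - 2x - 2 = f ✓

g(x) = -9x^4 + 6x^3 - 216x^2 - 572x - 1256


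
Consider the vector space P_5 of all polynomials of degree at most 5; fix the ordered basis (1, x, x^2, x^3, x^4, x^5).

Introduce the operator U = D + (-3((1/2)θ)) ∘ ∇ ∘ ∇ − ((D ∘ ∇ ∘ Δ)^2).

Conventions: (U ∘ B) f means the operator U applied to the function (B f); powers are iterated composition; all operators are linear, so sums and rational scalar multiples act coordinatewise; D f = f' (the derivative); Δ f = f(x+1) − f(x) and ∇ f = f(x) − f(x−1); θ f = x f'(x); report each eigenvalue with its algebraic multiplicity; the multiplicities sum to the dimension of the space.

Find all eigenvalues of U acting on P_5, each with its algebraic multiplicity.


λ = 0 (multiplicity 6)

image of 1: 0
image of x: 1
image of x^2: 2x
image of x^3: 3x^2 - 9x
image of x^4: 4x^3 - 36x^2 + 36x
image of x^5: 5x^4 - 90x^3 + 180x^2 - 105x
the matrix is upper triangular; its diagonal is (0, 0, 0, 0, 0, 0)
for a triangular matrix the eigenvalues are the diagonal entries, with algebraic multiplicity their repetition count


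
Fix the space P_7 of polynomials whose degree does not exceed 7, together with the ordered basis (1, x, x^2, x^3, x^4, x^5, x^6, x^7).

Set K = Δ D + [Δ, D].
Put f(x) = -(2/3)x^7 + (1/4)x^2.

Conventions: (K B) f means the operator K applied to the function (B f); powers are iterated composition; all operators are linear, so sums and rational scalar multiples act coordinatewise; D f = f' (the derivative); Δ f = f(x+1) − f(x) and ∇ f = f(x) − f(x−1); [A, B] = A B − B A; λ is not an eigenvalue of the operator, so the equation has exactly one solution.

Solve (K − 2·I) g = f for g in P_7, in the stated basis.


g(x) = (1/3)x^7 + 7x^5 + (35/2)x^4 + (280/3)x^3 + (1819/8)x^2 + 462x + 10105/24

write g with unknown coordinates in the stated basis and equate coefficients in (K − 2·I) g = f
solving from the highest basis element down gives g = (1/3)x^7 + 7x^5 + (35/2)x^4 + (280/3)x^3 + (1819/8)x^2 + 462x + 10105/24
check: K g = 14x^5 + 35x^4 + (560/3)x^3 + 455x^2 + 924x + 10105/12
so K g − 2·g = -(2/3)x^7 + (1/4)x^2 = f ✓


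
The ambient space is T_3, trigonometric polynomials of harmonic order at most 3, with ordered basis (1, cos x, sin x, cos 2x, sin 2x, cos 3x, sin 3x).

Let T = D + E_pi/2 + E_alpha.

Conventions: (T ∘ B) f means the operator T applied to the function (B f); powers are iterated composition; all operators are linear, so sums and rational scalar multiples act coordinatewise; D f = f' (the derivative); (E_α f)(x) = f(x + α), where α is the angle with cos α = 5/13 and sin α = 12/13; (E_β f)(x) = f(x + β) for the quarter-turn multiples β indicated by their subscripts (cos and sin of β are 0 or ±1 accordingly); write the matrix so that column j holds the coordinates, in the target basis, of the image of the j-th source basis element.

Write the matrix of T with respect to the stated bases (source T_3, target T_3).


image of 1: 2
image of cos x: (5/13)cos x - (38/13)sin x
image of sin x: (38/13)cos x + (5/13)sin x
image of cos 2x: -(288/169)cos 2x - (458/169)sin 2x
image of sin 2x: (458/169)cos 2x - (288/169)sin 2x
image of cos 3x: -(2035/2197)cos 3x - (3566/2197)sin 3x
image of sin 3x: (3566/2197)cos 3x - (2035/2197)sin 3x
each image's coordinates form column j of the matrix

the matrix is [[2, 0, 0, 0, 0, 0, 0]; [0, 5/13, 38/13, 0, 0, 0, 0]; [0, -38/13, 5/13, 0, 0, 0, 0]; [0, 0, 0, -288/169, 458/169, 0, 0]; [0, 0, 0, -458/169, -288/169, 0, 0]; [0, 0, 0, 0, 0, -2035/2197, 3566/2197]; [0, 0, 0, 0, 0, -3566/2197, -2035/2197]] (rows listed top to bottom)


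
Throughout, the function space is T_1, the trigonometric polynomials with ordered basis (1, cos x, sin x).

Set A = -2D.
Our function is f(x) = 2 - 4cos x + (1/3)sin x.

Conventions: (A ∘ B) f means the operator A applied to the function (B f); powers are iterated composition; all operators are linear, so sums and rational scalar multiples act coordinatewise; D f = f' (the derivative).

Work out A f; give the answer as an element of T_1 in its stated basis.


D f = (1/3)cos x + 4sin x
(-2D) f = -(2/3)cos x - 8sin x

g(x) = -(2/3)cos x - 8sin x


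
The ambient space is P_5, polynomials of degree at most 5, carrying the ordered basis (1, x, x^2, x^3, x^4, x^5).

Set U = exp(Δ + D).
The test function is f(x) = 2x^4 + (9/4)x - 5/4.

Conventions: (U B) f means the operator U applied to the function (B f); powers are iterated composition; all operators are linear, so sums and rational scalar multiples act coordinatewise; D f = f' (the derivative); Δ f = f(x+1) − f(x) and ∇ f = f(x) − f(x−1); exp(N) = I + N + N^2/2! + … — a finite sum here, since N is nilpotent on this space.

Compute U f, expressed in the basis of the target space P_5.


the result is g(x) = 2x^4 + 16x^3 + 60x^2 + (489/4)x + 429/4

order-1 term: 16x^3 + 12x^2 + 8x + 13/2
order-2 term: 48x^2 + 48x + 22
order-3 term: 64x + 48
order-4 term: 32
the series for exp(Δ + D) f terminates at order 4
exp(Δ + D) f = 2x^4 + 16x^3 + 60x^2 + (489/4)x + 429/4


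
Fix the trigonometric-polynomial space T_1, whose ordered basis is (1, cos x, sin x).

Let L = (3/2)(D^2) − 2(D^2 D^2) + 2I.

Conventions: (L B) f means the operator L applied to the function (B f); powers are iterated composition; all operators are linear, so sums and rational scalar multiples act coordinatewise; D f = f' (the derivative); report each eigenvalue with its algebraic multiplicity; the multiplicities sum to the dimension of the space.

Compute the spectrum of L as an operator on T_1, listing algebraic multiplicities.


λ = -3/2 (multiplicity 2), λ = 2 (multiplicity 1)

image of 1: 2
image of cos x: -(3/2)cos x
image of sin x: -(3/2)sin x
the matrix is diagonal; its diagonal is (2, -3/2, -3/2)
for a triangular matrix the eigenvalues are the diagonal entries, with algebraic multiplicity their repetition count


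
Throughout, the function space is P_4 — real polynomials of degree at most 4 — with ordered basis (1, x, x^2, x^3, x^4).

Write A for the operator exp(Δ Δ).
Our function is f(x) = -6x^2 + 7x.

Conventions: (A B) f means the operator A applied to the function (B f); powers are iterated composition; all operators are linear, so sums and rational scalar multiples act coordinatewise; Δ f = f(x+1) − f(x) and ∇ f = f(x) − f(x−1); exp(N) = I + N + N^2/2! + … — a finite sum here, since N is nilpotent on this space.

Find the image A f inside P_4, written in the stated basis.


order-1 term: -12
the series for exp(Δ Δ) f terminates at order 1
exp(Δ Δ) f = -6x^2 + 7x - 12

g(x) = -6x^2 + 7x - 12


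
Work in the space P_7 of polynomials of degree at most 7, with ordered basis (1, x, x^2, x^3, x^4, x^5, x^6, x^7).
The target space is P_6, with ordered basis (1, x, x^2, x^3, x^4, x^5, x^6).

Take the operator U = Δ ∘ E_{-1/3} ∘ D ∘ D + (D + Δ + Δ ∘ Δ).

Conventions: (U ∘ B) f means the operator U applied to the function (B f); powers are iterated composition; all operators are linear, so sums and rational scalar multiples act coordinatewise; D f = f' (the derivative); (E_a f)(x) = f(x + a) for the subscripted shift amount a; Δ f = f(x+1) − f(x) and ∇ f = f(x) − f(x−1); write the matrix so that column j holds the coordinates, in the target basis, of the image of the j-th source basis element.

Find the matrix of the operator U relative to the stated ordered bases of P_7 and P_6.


the matrix is [[0, 2, 3, 13, 19, 113/3, 617/9, 3583/27]; [0, 0, 4, 9, 52, 95, 226, 4319/9]; [0, 0, 0, 6, 18, 130, 285, 791]; [0, 0, 0, 0, 8, 30, 260, 665]; [0, 0, 0, 0, 0, 10, 45, 455]; [0, 0, 0, 0, 0, 0, 12, 63]; [0, 0, 0, 0, 0, 0, 0, 14]] (rows listed top to bottom)

image of 1: 0
image of x: 2
image of x^2: 4x + 3
image of x^3: 6x^2 + 9x + 13
image of x^4: 8x^3 + 18x^2 + 52x + 19
image of x^5: 10x^4 + 30x^3 + 130x^2 + 95x + 113/3
image of x^6: 12x^5 + 45x^4 + 260x^3 + 285x^2 + 226x + 617/9
image of x^7: 14x^6 + 63x^5 + 455x^4 + 665x^3 + 791x^2 + (4319/9)x + 3583/27
each image's coordinates form column j of the matrix


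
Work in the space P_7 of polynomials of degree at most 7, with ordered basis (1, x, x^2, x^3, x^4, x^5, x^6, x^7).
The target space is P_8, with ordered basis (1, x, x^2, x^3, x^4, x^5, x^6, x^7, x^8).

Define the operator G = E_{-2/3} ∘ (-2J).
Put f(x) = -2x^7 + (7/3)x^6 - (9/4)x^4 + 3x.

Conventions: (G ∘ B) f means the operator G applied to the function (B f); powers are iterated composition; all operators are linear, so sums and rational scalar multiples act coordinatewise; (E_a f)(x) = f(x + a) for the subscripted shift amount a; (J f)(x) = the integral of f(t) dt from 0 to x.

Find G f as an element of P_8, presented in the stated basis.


the image equals g(x) = (1/2)x^8 - (10/3)x^7 + (28/3)x^6 - (3677/270)x^5 + (877/81)x^4 - (116/27)x^3 - (1891/729)x^2 + (9284/2187)x - 15236/10935

J f = -(1/4)x^8 + (1/3)x^7 - (9/20)x^5 + (3/2)x^2
(-2J) f = (1/2)x^8 - (2/3)x^7 + (9/10)x^5 - 3x^2
E_{-2/3} (-2J) f = (1/2)x^8 - (10/3)x^7 + (28/3)x^6 - (3677/270)x^5 + (877/81)x^4 - (116/27)x^3 - (1891/729)x^2 + (9284/2187)x - 15236/10935


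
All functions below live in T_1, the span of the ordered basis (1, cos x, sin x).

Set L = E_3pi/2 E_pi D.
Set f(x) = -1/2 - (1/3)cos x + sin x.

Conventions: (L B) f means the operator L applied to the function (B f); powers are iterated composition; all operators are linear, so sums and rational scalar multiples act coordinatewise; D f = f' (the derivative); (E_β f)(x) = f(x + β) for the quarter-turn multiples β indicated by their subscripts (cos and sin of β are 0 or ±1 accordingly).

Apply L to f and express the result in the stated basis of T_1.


g(x) = (1/3)cos x - sin x

D f = cos x + (1/3)sin x
E_pi D f = -cos x - (1/3)sin x
E_3pi/2 (E_pi D) f = (1/3)cos x - sin x


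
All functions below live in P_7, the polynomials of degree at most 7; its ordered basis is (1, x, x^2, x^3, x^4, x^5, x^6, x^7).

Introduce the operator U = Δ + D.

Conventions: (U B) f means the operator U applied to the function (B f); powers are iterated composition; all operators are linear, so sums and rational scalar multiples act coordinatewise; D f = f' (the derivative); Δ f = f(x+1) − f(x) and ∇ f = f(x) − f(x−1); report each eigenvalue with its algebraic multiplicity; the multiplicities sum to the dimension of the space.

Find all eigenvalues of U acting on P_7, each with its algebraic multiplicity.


λ = 0 (multiplicity 8)

image of 1: 0
image of x: 2
image of x^2: 4x + 1
image of x^3: 6x^2 + 3x + 1
image of x^4: 8x^3 + 6x^2 + 4x + 1
image of x^5: 10x^4 + 10x^3 + 10x^2 + 5x + 1
image of x^6: 12x^5 + 15x^4 + 20x^3 + 15x^2 + 6x + 1
image of x^7: 14x^6 + 21x^5 + 35x^4 + 35x^3 + 21x^2 + 7x + 1
the matrix is upper triangular; its diagonal is (0, 0, 0, 0, 0, 0, 0, 0)
for a triangular matrix the eigenvalues are the diagonal entries, with algebraic multiplicity their repetition count


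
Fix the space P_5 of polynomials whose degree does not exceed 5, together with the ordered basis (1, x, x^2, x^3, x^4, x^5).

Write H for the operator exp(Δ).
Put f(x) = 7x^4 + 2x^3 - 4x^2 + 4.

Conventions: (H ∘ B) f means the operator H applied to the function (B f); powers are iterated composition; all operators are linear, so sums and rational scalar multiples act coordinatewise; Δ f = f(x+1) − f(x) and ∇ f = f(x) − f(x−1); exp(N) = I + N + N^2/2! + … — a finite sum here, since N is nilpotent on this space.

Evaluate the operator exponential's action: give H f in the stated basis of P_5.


order-1 term: 28x^3 + 48x^2 + 26x + 5
order-2 term: 42x^2 + 90x + 51
order-3 term: 28x + 44
order-4 term: 7
the series for exp(Δ) f terminates at order 4
exp(Δ) f = 7x^4 + 30x^3 + 86x^2 + 144x + 111

the result is g(x) = 7x^4 + 30x^3 + 86x^2 + 144x + 111


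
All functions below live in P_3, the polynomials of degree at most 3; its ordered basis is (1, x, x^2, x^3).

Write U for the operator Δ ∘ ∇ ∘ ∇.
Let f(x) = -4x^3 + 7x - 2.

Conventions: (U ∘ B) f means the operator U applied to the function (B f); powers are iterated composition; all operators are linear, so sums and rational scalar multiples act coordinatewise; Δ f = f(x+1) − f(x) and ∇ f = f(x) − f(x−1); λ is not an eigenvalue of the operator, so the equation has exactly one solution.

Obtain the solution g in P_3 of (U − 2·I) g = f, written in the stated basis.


write g with unknown coordinates in the stated basis and equate coefficients in (U − 2·I) g = f
solving from the highest basis element down gives g = 2x^3 - (7/2)x + 7
check: U g = 12
so U g − 2·g = -4x^3 + 7x - 2 = f ✓

g(x) = 2x^3 - (7/2)x + 7


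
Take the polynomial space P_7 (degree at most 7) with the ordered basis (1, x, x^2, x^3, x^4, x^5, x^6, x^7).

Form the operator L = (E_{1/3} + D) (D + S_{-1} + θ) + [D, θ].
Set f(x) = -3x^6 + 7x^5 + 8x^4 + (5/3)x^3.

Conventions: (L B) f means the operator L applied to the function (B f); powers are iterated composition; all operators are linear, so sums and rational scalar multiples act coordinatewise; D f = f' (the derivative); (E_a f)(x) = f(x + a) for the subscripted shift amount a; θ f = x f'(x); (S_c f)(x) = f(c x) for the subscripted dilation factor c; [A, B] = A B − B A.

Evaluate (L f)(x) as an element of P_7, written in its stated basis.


the result is g(x) = -21x^6 - 176x^5 + (425/3)x^4 + (4166/9)x^3 + (5431/27)x^2 + (2942/81)x + 227/81

D f = -18x^5 + 35x^4 + 32x^3 + 5x^2
S_{-1} f = -3x^6 - 7x^5 + 8x^4 - (5/3)x^3
θ f = -18x^6 + 35x^5 + 32x^4 + 5x^3
(D + S_{-1} + θ) f = -21x^6 + 10x^5 + 75x^4 + (106/3)x^3 + 5x^2
E_{1/3} (D + S_{-1} + θ) f = -21x^6 - 32x^5 + (170/3)x^4 + (1178/9)x^3 + (2434/27)x^2 + (2132/81)x + 227/81
D (D + S_{-1} + θ) f = -126x^5 + 50x^4 + 300x^3 + 106x^2 + 10x
(E_{1/3} + D) (D + S_{-1} + θ) f = -21x^6 - 158x^5 + (320/3)x^4 + (3878/9)x^3 + (5296/27)x^2 + (2942/81)x + 227/81
θ f = -18x^6 + 35x^5 + 32x^4 + 5x^3
D θ f = -108x^5 + 175x^4 + 128x^3 + 15x^2
D f = -18x^5 + 35x^4 + 32x^3 + 5x^2
θ D f = -90x^5 + 140x^4 + 96x^3 + 10x^2
[D, θ] f = -18x^5 + 35x^4 + 32x^3 + 5x^2
((E_{1/3} + D) (D + S_{-1} + θ) + [D, θ]) f = -21x^6 - 176x^5 + (425/3)x^4 + (4166/9)x^3 + (5431/27)x^2 + (2942/81)x + 227/81


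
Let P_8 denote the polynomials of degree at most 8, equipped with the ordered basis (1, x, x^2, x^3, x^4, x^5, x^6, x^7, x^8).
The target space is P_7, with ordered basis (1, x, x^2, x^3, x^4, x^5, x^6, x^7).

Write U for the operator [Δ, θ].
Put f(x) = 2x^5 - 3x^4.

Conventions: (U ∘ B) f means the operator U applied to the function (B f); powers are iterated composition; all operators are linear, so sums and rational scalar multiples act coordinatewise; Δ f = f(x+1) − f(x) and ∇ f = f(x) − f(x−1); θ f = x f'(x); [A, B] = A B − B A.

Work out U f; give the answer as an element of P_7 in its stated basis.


θ f = 10x^5 - 12x^4
Δ θ f = 50x^4 + 52x^3 + 28x^2 + 2x - 2
Δ f = 10x^4 + 8x^3 + 2x^2 - 2x - 1
θ Δ f = 40x^4 + 24x^3 + 4x^2 - 2x
[Δ, θ] f = 10x^4 + 28x^3 + 24x^2 + 4x - 2

the result is g(x) = 10x^4 + 28x^3 + 24x^2 + 4x - 2


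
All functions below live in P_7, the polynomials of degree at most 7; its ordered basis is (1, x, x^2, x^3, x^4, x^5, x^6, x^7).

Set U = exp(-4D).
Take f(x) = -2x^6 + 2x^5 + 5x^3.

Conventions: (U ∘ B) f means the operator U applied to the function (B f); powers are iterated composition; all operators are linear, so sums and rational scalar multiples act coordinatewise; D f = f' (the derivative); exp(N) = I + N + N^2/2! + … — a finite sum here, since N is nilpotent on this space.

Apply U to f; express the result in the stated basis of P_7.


the result is g(x) = -2x^6 + 50x^5 - 520x^4 + 2885x^3 - 9020x^2 + 15088x - 10560

order-1 term: 48x^5 - 40x^4 - 60x^2
order-2 term: -480x^4 + 320x^3 + 240x
order-3 term: 2560x^3 - 1280x^2 - 320
order-4 term: -7680x^2 + 2560x
order-5 term: 12288x - 2048
order-6 term: -8192
the series for exp(-4D) f terminates at order 6
exp(-4D) f = -2x^6 + 50x^5 - 520x^4 + 2885x^3 - 9020x^2 + 15088x - 10560


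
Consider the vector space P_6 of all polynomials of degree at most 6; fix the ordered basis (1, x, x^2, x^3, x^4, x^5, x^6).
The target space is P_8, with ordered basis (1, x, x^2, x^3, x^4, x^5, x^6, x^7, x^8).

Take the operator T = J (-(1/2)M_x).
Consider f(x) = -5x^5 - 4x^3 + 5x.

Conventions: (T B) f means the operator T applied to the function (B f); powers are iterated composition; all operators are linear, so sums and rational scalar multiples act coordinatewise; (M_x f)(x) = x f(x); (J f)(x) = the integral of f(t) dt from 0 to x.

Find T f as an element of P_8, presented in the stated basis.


M_x f = -5x^6 - 4x^4 + 5x^2
(-(1/2)M_x) f = (5/2)x^6 + 2x^4 - (5/2)x^2
J (-(1/2)M_x) f = (5/14)x^7 + (2/5)x^5 - (5/6)x^3

the image equals g(x) = (5/14)x^7 + (2/5)x^5 - (5/6)x^3


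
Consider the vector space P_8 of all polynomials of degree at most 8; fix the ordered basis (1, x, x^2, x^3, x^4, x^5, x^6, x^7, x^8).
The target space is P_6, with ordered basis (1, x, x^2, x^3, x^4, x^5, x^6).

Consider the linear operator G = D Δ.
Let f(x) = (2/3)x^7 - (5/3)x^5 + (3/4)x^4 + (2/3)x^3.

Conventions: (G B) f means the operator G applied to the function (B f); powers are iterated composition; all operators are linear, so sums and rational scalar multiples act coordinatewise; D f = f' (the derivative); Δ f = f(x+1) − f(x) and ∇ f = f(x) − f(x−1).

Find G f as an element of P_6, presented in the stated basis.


Δ f = (14/3)x^6 + 14x^5 + 15x^4 + (29/3)x^3 + (23/6)x^2 + (4/3)x + 5/12
D Δ f = 28x^5 + 70x^4 + 60x^3 + 29x^2 + (23/3)x + 4/3

g(x) = 28x^5 + 70x^4 + 60x^3 + 29x^2 + (23/3)x + 4/3


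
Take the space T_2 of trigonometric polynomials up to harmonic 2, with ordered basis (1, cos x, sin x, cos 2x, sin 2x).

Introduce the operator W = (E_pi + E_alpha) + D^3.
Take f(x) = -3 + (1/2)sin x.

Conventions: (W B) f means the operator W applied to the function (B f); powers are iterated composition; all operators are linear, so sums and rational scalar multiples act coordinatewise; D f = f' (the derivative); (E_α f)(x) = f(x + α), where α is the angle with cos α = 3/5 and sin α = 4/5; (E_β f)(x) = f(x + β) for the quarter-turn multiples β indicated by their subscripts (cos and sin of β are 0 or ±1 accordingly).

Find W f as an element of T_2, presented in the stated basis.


the result is g(x) = -6 - (1/10)cos x - (1/5)sin x

E_pi f = -3 - (1/2)sin x
E_alpha f = -3 + (2/5)cos x + (3/10)sin x
(E_pi + E_alpha) f = -6 + (2/5)cos x - (1/5)sin x
D f = (1/2)cos x
D D f = -(1/2)sin x
D D D f = -(1/2)cos x
((E_pi + E_alpha) + D^3) f = -6 - (1/10)cos x - (1/5)sin x


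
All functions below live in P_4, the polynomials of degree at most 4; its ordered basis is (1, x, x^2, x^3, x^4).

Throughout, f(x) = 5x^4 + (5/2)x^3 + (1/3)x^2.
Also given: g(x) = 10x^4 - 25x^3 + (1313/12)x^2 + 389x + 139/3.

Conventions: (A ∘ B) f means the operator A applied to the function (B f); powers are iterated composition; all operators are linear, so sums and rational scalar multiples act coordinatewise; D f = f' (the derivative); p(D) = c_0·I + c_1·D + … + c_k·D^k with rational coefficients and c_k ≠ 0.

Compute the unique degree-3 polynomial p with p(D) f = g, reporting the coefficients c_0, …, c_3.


D^0 f = 5x^4 + (5/2)x^3 + (1/3)x^2
D^1 f = 20x^3 + (15/2)x^2 + (2/3)x
D^2 f = 60x^2 + 15x + 2/3
D^3 f = 120x + 15
matching coefficients of g against c_0 f + c_1 Df + … from the top degree down determines the c_i
solution: c_0 = 2, c_1 = -3/2, c_2 = 2, c_3 = 3

p(D) = 2·I − (3/2)·D + 2·D^2 + 3·D^3, i.e. c_0 = 2, c_1 = -3/2, c_2 = 2, c_3 = 3


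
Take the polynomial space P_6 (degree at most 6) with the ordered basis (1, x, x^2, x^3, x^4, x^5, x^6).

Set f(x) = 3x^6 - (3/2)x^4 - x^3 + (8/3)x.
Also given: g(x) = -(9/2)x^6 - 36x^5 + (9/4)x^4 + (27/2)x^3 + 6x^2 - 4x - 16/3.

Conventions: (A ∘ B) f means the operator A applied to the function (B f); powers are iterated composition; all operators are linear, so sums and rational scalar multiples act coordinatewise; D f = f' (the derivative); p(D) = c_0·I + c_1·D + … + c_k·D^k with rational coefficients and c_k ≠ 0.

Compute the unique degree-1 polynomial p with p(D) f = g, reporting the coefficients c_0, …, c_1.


D^0 f = 3x^6 - (3/2)x^4 - x^3 + (8/3)x
D^1 f = 18x^5 - 6x^3 - 3x^2 + 8/3
matching coefficients of g against c_0 f + c_1 Df + … from the top degree down determines the c_i
solution: c_0 = -3/2, c_1 = -2

p(D) = -(3/2)·I − 2·D, i.e. c_0 = -3/2, c_1 = -2


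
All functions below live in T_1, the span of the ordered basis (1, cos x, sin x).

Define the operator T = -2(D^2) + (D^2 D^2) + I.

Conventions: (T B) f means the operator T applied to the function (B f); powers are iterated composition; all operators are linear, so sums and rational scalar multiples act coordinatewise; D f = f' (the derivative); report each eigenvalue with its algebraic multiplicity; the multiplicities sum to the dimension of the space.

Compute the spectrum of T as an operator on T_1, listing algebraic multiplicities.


λ = 1 (multiplicity 1), λ = 4 (multiplicity 2)

image of 1: 1
image of cos x: 4cos x
image of sin x: 4sin x
the matrix is diagonal; its diagonal is (1, 4, 4)
for a triangular matrix the eigenvalues are the diagonal entries, with algebraic multiplicity their repetition count


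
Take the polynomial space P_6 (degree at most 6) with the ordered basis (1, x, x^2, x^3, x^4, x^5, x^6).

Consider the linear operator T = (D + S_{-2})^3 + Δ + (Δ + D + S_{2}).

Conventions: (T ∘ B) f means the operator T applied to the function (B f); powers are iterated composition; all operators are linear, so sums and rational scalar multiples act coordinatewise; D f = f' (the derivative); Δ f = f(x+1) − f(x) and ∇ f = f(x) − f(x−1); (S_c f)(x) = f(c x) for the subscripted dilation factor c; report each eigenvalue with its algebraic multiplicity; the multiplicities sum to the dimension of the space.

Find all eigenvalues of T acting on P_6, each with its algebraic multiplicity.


λ = -32736 (multiplicity 1), λ = -504 (multiplicity 1), λ = -6 (multiplicity 1), λ = 2 (multiplicity 1), λ = 68 (multiplicity 1), λ = 4112 (multiplicity 1), λ = 262208 (multiplicity 1)

image of 1: 2
image of x: -6x + 6
image of x^2: 68x^2 + 30x + 8
image of x^3: -504x^3 + 153x^2 - 30x + 8
image of x^4: 4112x^4 + 780x^3 + 156x^2 + 32x + 2
image of x^5: -32736x^5 + 3855x^4 - 460x^3 + 80x^2 + 10x + 2
image of x^6: 262208x^6 + 18450x^5 + 1470x^4 + 160x^3 + 30x^2 + 12x + 2
the matrix is upper triangular; its diagonal is (2, -6, 68, -504, 4112, -32736, 262208)
for a triangular matrix the eigenvalues are the diagonal entries, with algebraic multiplicity their repetition count


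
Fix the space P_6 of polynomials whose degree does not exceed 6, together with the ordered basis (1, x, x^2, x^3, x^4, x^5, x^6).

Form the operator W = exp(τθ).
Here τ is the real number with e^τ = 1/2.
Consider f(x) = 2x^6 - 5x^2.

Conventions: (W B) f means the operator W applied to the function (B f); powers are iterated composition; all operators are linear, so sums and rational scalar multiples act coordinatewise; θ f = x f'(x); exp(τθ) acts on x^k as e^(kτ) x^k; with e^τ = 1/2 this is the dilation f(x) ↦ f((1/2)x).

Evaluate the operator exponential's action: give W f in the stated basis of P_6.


exp(τθ) x^k = e^(kτ) x^k; with e^τ = 1/2 this sends x^k to (1/2)^k x^k
x^2 ↦ 1/4 x^2
x^6 ↦ 1/64 x^6
applying this coordinatewise to f: exp(τθ) f = (1/32)x^6 - (5/4)x^2

the image equals g(x) = (1/32)x^6 - (5/4)x^2


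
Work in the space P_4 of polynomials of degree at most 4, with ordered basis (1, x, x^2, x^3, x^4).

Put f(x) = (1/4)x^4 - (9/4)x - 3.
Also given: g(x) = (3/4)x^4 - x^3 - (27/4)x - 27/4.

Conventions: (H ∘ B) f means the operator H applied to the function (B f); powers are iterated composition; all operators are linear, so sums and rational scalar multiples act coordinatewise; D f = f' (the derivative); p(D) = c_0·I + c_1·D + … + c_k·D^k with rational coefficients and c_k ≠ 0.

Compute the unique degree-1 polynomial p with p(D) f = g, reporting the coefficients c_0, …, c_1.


D^0 f = (1/4)x^4 - (9/4)x - 3
D^1 f = x^3 - 9/4
matching coefficients of g against c_0 f + c_1 Df + … from the top degree down determines the c_i
solution: c_0 = 3, c_1 = -1

p(D) = 3·I − D, i.e. c_0 = 3, c_1 = -1


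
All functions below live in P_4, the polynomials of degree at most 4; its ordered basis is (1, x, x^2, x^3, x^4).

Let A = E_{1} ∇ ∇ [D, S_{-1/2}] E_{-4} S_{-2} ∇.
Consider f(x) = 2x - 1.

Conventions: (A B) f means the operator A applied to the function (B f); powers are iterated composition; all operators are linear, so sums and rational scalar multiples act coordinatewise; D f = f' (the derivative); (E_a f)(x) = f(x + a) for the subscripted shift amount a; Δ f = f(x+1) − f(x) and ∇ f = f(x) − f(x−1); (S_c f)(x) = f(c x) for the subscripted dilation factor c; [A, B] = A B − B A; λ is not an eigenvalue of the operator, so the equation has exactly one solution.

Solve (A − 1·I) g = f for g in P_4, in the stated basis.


write g with unknown coordinates in the stated basis and equate coefficients in (A − 1·I) g = f
solving from the highest basis element down gives g = -2x + 1
check: A g = 0
so A g − 1·g = 2x - 1 = f ✓

g(x) = -2x + 1


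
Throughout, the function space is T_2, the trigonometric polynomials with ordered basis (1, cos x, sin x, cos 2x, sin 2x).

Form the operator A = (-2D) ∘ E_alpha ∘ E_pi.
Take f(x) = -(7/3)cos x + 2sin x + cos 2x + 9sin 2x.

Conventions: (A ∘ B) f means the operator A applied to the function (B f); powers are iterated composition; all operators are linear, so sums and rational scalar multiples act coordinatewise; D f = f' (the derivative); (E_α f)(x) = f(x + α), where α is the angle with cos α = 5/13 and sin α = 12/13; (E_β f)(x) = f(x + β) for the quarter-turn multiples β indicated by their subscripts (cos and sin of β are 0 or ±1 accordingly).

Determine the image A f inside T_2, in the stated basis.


E_pi f = (7/3)cos x - 2sin x + cos 2x + 9sin 2x
E_alpha E_pi f = -(37/39)cos x - (38/13)sin x + (961/169)cos 2x - (1191/169)sin 2x
D E_alpha E_pi f = -(38/13)cos x + (37/39)sin x - (2382/169)cos 2x - (1922/169)sin 2x
(-2D) E_alpha E_pi f = (76/13)cos x - (74/39)sin x + (4764/169)cos 2x + (3844/169)sin 2x

g(x) = (76/13)cos x - (74/39)sin x + (4764/169)cos 2x + (3844/169)sin 2x


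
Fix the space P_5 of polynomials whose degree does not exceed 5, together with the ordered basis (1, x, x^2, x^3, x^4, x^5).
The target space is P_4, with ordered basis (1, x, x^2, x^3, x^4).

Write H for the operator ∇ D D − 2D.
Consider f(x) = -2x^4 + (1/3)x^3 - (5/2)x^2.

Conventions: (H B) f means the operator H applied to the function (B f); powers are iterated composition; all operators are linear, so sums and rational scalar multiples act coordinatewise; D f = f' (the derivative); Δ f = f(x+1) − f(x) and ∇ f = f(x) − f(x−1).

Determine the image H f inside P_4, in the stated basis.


the image equals g(x) = 16x^3 - 2x^2 - 38x + 26

D f = -8x^3 + x^2 - 5x
D D f = -24x^2 + 2x - 5
∇ D D f = -48x + 26
D f = -8x^3 + x^2 - 5x
(-2D) f = 16x^3 - 2x^2 + 10x
(∇ D D − 2D) f = 16x^3 - 2x^2 - 38x + 26


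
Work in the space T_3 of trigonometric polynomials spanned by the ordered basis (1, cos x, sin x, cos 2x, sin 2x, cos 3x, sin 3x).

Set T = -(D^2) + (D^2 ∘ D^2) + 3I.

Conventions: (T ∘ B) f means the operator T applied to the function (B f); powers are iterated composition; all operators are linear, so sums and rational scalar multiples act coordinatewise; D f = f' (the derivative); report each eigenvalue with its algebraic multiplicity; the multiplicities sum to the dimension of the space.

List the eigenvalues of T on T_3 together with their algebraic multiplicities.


image of 1: 3
image of cos x: 5cos x
image of sin x: 5sin x
image of cos 2x: 23cos 2x
image of sin 2x: 23sin 2x
image of cos 3x: 93cos 3x
image of sin 3x: 93sin 3x
the matrix is diagonal; its diagonal is (3, 5, 5, 23, 23, 93, 93)
for a triangular matrix the eigenvalues are the diagonal entries, with algebraic multiplicity their repetition count

λ = 3 (multiplicity 1), λ = 5 (multiplicity 2), λ = 23 (multiplicity 2), λ = 93 (multiplicity 2)


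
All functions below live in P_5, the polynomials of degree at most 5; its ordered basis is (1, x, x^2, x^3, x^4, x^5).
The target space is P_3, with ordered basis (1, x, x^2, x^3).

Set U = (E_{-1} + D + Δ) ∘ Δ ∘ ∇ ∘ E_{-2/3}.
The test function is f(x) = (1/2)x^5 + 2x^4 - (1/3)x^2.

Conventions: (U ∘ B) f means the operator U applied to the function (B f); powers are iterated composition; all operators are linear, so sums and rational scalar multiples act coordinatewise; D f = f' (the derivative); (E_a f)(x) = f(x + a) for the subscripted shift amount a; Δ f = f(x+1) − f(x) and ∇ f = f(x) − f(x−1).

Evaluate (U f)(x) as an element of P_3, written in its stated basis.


E_{-2/3} f = (1/2)x^5 + (1/3)x^4 - (28/9)x^3 + (95/27)x^2 - (116/81)x + 44/243
∇ E_{-2/3} f = (5/2)x^4 - (11/3)x^3 - (19/3)x^2 + (821/54)x - 1279/162
Δ (∇ ∘ E_{-2/3}) f = 10x^3 + 4x^2 - (41/3)x + 208/27
E_{-1} Δ (∇ ∘ E_{-2/3}) f = 10x^3 - 26x^2 + (25/3)x + 415/27
D Δ (∇ ∘ E_{-2/3}) f = 30x^2 + 8x - 41/3
Δ Δ (∇ ∘ E_{-2/3}) f = 30x^2 + 38x + 1/3
(E_{-1} + D + Δ) Δ (∇ ∘ E_{-2/3}) f = 10x^3 + 34x^2 + (163/3)x + 55/27

the image equals g(x) = 10x^3 + 34x^2 + (163/3)x + 55/27


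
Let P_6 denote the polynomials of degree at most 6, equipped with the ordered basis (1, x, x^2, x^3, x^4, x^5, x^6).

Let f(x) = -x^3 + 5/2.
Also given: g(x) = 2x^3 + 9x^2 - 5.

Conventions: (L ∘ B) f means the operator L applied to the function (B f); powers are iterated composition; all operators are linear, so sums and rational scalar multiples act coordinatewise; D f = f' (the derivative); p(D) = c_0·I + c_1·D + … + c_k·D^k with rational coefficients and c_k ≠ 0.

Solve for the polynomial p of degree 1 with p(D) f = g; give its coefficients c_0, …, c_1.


D^0 f = -x^3 + 5/2
D^1 f = -3x^2
matching coefficients of g against c_0 f + c_1 Df + … from the top degree down determines the c_i
solution: c_0 = -2, c_1 = -3

p(D) = -2·I − 3·D, i.e. c_0 = -2, c_1 = -3


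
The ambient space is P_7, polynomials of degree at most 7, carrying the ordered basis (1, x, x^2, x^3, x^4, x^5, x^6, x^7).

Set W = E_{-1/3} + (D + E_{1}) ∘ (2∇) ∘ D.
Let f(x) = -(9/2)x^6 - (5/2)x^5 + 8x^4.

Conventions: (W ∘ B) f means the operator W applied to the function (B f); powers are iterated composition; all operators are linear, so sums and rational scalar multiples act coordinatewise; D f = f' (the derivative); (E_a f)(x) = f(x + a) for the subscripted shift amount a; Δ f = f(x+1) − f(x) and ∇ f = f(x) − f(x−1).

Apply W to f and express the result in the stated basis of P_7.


the image equals g(x) = -(9/2)x^6 + (13/2)x^5 - (796/3)x^4 - (15571/9)x^3 + (44681/54)x^2 - (93187/162)x - 8966/243

E_{-1/3} f = -(9/2)x^6 + (13/2)x^5 + (14/3)x^4 - (91/9)x^3 + (293/54)x^2 - (199/162)x + 25/243
D f = -27x^5 - (25/2)x^4 + 32x^3
∇ D f = -135x^4 + 220x^3 - 99x^2 - 11x + 35/2
(2∇) D f = -270x^4 + 440x^3 - 198x^2 - 22x + 35
D (2∇) D f = -1080x^3 + 1320x^2 - 396x - 22
E_{1} (2∇) D f = -270x^4 - 640x^3 - 498x^2 - 178x - 15
(D + E_{1}) (2∇) D f = -270x^4 - 1720x^3 + 822x^2 - 574x - 37
(E_{-1/3} + (D + E_{1}) ∘ (2∇) ∘ D) f = -(9/2)x^6 + (13/2)x^5 - (796/3)x^4 - (15571/9)x^3 + (44681/54)x^2 - (93187/162)x - 8966/243


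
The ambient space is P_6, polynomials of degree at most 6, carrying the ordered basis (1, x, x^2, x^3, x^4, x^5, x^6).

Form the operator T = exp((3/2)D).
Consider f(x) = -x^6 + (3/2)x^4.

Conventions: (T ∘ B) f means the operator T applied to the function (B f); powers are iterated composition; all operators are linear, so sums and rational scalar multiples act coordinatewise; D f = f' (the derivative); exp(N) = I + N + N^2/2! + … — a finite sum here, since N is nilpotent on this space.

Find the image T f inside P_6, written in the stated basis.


order-1 term: -9x^5 + 9x^3
order-2 term: -(135/4)x^4 + (81/4)x^2
order-3 term: -(135/2)x^3 + (81/4)x
order-4 term: -(1215/16)x^2 + 243/32
order-5 term: -(729/16)x
order-6 term: -729/64
the series for exp((3/2)D) f terminates at order 6
exp((3/2)D) f = -x^6 - 9x^5 - (129/4)x^4 - (117/2)x^3 - (891/16)x^2 - (405/16)x - 243/64

the result is g(x) = -x^6 - 9x^5 - (129/4)x^4 - (117/2)x^3 - (891/16)x^2 - (405/16)x - 243/64
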